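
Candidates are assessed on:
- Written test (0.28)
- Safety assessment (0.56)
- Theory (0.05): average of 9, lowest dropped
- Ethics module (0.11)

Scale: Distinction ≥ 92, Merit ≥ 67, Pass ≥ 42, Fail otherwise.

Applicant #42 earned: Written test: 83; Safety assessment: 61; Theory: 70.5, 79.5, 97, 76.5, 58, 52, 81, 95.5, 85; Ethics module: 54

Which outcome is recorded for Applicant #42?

Merit

Theory: drop 52 → average of remaining 8 = 643/8 = 80.375
Weighted total:
  Written test 83 × 0.28 = 23.24
  Safety assessment 61 × 0.56 = 34.16
  Theory 80.375 × 0.05 = 4.01875
  Ethics module 54 × 0.11 = 5.94
Sum = 67.35875
67.35875 is ≥ 67 and < 92 → Merit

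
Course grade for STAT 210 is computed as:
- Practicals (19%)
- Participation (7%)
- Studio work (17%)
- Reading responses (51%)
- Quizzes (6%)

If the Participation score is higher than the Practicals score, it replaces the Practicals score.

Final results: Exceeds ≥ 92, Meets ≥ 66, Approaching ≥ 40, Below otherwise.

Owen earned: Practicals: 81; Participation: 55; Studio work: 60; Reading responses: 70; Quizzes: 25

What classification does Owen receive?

Meets

Participation (55) ≤ Practicals (81), so Practicals stays at 81.
Weighted total:
  Practicals 81 × 0.19 = 15.39
  Participation 55 × 0.07 = 3.85
  Studio work 60 × 0.17 = 10.2
  Reading responses 70 × 0.51 = 35.7
  Quizzes 25 × 0.06 = 1.5
Sum = 66.64
66.64 is ≥ 66 and < 92 → Meets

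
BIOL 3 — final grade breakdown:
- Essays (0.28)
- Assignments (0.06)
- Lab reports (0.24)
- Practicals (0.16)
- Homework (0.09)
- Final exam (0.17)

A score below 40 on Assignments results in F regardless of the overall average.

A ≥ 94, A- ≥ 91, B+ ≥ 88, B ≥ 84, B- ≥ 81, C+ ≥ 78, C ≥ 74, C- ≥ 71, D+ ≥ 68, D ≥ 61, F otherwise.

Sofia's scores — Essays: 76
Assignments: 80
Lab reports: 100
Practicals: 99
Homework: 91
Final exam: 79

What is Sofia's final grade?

B

Assignments score 80 ≥ 40: minimum met.
Weighted total:
  Essays 76 × 0.28 = 21.28
  Assignments 80 × 0.06 = 4.8
  Lab reports 100 × 0.24 = 24
  Practicals 99 × 0.16 = 15.84
  Homework 91 × 0.09 = 8.19
  Final exam 79 × 0.17 = 13.43
Sum = 87.54
87.54 is ≥ 84 and < 88 → B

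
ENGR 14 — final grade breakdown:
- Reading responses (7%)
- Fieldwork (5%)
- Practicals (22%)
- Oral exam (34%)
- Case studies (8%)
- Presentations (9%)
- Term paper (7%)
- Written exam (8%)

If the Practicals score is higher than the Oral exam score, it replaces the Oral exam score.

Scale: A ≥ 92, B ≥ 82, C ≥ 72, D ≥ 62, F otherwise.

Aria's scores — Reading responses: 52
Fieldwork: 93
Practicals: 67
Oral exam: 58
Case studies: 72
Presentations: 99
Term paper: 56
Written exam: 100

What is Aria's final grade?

Practicals (67) > Oral exam (58), so Oral exam counts as 67.
Weighted total:
  Reading responses 52 × 0.07 = 3.64
  Fieldwork 93 × 0.05 = 4.65
  Practicals 67 × 0.22 = 14.74
  Oral exam 67 × 0.34 = 22.78
  Case studies 72 × 0.08 = 5.76
  Presentations 99 × 0.09 = 8.91
  Term paper 56 × 0.07 = 3.92
  Written exam 100 × 0.08 = 8
Sum = 72.4
72.4 is ≥ 72 and < 82 → C

C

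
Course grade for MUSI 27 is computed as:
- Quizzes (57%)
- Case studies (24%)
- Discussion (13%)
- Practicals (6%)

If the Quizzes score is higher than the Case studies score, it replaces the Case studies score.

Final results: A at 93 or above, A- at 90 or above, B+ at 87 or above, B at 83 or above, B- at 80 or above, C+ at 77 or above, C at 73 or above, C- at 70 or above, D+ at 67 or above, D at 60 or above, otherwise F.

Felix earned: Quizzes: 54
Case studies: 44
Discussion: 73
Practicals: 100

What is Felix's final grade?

Quizzes (54) > Case studies (44), so Case studies counts as 54.
Weighted total:
  Quizzes 54 × 0.57 = 30.78
  Case studies 54 × 0.24 = 12.96
  Discussion 73 × 0.13 = 9.49
  Practicals 100 × 0.06 = 6
Sum = 59.23
59.23 < 60 → F

F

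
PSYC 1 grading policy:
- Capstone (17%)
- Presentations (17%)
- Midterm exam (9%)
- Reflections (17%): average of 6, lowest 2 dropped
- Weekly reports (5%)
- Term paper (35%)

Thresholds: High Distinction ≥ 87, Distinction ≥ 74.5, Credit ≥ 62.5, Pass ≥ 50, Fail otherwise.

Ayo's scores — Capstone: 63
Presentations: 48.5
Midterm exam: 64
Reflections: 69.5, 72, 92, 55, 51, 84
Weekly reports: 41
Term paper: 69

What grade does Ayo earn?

Reflections: drop 51, 55 → average of remaining 4 = 317.5/4 = 79.375
Weighted total:
  Capstone 63 × 0.17 = 10.71
  Presentations 48.5 × 0.17 = 8.245
  Midterm exam 64 × 0.09 = 5.76
  Reflections 79.375 × 0.17 = 13.49375
  Weekly reports 41 × 0.05 = 2.05
  Term paper 69 × 0.35 = 24.15
Sum = 64.40875
64.40875 is ≥ 62.5 and < 74.5 → Credit

Credit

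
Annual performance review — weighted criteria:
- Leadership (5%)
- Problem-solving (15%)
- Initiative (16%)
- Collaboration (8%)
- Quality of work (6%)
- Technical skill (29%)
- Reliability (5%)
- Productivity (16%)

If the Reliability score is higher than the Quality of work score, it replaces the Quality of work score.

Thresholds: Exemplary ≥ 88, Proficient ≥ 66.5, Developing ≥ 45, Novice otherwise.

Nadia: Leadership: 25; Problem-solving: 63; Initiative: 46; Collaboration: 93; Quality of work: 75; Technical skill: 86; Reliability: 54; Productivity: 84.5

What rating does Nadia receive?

Reliability (54) ≤ Quality of work (75), so Quality of work stays at 75.
Weighted total:
  Leadership 25 × 0.05 = 1.25
  Problem-solving 63 × 0.15 = 9.45
  Initiative 46 × 0.16 = 7.36
  Collaboration 93 × 0.08 = 7.44
  Quality of work 75 × 0.06 = 4.5
  Technical skill 86 × 0.29 = 24.94
  Reliability 54 × 0.05 = 2.7
  Productivity 84.5 × 0.16 = 13.52
Sum = 71.16
71.16 is ≥ 66.5 and < 88 → Proficient

Proficient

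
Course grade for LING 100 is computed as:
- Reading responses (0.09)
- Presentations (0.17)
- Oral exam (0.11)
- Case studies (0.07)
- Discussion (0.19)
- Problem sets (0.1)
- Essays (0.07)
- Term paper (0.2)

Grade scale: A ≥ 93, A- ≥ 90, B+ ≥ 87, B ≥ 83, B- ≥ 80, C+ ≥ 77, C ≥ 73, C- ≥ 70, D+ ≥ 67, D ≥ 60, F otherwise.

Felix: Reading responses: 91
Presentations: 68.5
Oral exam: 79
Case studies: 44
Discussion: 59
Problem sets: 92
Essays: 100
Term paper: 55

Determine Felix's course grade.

C-

Weighted total:
  Reading responses 91 × 0.09 = 8.19
  Presentations 68.5 × 0.17 = 11.645
  Oral exam 79 × 0.11 = 8.69
  Case studies 44 × 0.07 = 3.08
  Discussion 59 × 0.19 = 11.21
  Problem sets 92 × 0.1 = 9.2
  Essays 100 × 0.07 = 7
  Term paper 55 × 0.2 = 11
Sum = 70.015
70.015 is ≥ 70 and < 73 → C-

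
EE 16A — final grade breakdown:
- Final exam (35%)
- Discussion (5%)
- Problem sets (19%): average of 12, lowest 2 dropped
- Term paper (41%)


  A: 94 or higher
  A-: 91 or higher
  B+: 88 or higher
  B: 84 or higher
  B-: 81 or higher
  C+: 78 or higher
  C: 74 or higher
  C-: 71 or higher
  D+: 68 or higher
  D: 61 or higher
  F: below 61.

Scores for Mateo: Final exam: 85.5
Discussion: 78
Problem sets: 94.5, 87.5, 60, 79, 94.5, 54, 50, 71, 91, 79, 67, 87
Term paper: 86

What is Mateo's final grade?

Problem sets: drop 50, 54 → average of remaining 10 = 810.5/10 = 81.05
Weighted total:
  Final exam 85.5 × 0.35 = 29.925
  Discussion 78 × 0.05 = 3.9
  Problem sets 81.05 × 0.19 = 15.3995
  Term paper 86 × 0.41 = 35.26
Sum = 84.4845
84.4845 is ≥ 84 and < 88 → B

B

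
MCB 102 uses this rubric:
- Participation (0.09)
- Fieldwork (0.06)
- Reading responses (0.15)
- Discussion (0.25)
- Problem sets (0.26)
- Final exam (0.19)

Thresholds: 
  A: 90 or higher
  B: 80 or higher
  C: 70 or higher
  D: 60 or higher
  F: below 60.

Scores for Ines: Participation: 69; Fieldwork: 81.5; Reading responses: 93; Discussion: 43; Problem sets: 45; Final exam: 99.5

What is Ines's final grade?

D

Weighted total:
  Participation 69 × 0.09 = 6.21
  Fieldwork 81.5 × 0.06 = 4.89
  Reading responses 93 × 0.15 = 13.95
  Discussion 43 × 0.25 = 10.75
  Problem sets 45 × 0.26 = 11.7
  Final exam 99.5 × 0.19 = 18.905
Sum = 66.405
66.405 is ≥ 60 and < 70 → D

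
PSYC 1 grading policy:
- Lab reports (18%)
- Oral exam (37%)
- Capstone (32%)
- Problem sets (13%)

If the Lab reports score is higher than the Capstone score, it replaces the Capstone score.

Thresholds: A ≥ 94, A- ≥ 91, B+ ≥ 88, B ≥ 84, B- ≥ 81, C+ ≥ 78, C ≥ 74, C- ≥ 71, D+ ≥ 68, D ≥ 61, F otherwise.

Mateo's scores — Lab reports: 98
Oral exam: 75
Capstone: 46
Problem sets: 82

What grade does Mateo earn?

B

Lab reports (98) > Capstone (46), so Capstone counts as 98.
Weighted total:
  Lab reports 98 × 0.18 = 17.64
  Oral exam 75 × 0.37 = 27.75
  Capstone 98 × 0.32 = 31.36
  Problem sets 82 × 0.13 = 10.66
Sum = 87.41
87.41 is ≥ 84 and < 88 → B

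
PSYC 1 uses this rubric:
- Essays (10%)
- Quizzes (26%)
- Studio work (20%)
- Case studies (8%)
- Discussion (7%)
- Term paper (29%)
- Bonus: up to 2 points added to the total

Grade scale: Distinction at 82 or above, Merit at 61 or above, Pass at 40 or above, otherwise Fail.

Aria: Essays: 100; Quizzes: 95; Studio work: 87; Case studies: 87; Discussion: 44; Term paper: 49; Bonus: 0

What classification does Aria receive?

Merit

Weighted total:
  Essays 100 × 0.1 = 10
  Quizzes 95 × 0.26 = 24.7
  Studio work 87 × 0.2 = 17.4
  Case studies 87 × 0.08 = 6.96
  Discussion 44 × 0.07 = 3.08
  Term paper 49 × 0.29 = 14.21
Sum = 76.35
Bonus: 76.35 + 0 = 76.35
76.35 is ≥ 61 and < 82 → Merit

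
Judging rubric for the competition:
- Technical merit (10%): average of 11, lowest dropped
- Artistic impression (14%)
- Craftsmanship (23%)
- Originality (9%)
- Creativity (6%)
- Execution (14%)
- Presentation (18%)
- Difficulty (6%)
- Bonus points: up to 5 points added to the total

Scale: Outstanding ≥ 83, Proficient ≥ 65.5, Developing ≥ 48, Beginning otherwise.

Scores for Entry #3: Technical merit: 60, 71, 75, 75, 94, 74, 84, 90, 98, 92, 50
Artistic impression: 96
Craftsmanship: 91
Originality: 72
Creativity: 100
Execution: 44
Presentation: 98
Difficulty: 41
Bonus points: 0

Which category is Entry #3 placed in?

Technical merit: drop 50 → average of remaining 10 = 813/10 = 81.3
Weighted total:
  Technical merit 81.3 × 0.1 = 8.13
  Artistic impression 96 × 0.14 = 13.44
  Craftsmanship 91 × 0.23 = 20.93
  Originality 72 × 0.09 = 6.48
  Creativity 100 × 0.06 = 6
  Execution 44 × 0.14 = 6.16
  Presentation 98 × 0.18 = 17.64
  Difficulty 41 × 0.06 = 2.46
Sum = 81.24
Bonus points: 81.24 + 0 = 81.24
81.24 is ≥ 65.5 and < 83 → Proficient

Proficient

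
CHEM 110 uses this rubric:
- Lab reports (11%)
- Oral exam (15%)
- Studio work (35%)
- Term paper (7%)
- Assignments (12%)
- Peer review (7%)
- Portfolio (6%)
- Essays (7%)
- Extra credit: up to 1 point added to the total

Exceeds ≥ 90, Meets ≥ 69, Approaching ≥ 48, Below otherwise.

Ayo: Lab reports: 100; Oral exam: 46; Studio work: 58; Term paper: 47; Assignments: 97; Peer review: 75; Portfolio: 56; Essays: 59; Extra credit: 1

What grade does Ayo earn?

Approaching

Weighted total:
  Lab reports 100 × 0.11 = 11
  Oral exam 46 × 0.15 = 6.9
  Studio work 58 × 0.35 = 20.3
  Term paper 47 × 0.07 = 3.29
  Assignments 97 × 0.12 = 11.64
  Peer review 75 × 0.07 = 5.25
  Portfolio 56 × 0.06 = 3.36
  Essays 59 × 0.07 = 4.13
Sum = 65.87
Extra credit: 65.87 + 1 = 66.87
66.87 is ≥ 48 and < 69 → Approaching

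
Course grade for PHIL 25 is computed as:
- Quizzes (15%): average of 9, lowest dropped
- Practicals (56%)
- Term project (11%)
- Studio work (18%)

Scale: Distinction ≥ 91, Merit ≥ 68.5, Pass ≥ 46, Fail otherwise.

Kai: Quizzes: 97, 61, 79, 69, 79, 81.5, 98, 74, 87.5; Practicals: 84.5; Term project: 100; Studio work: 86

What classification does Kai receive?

Merit

Quizzes: drop 61 → average of remaining 8 = 665/8 = 83.125
Weighted total:
  Quizzes 83.125 × 0.15 = 12.46875
  Practicals 84.5 × 0.56 = 47.32
  Term project 100 × 0.11 = 11
  Studio work 86 × 0.18 = 15.48
Sum = 86.26875
86.26875 is ≥ 68.5 and < 91 → Merit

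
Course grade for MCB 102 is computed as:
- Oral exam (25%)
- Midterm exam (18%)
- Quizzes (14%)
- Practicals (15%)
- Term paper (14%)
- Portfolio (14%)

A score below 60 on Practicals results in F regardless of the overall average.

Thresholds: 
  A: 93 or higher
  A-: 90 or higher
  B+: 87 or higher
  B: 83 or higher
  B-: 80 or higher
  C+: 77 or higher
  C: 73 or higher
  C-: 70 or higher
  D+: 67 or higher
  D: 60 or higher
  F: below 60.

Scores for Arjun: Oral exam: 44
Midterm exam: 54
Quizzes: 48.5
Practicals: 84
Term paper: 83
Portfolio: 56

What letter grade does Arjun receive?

F

Practicals score 84 ≥ 60: minimum met.
Weighted total:
  Oral exam 44 × 0.25 = 11
  Midterm exam 54 × 0.18 = 9.72
  Quizzes 48.5 × 0.14 = 6.79
  Practicals 84 × 0.15 = 12.6
  Term paper 83 × 0.14 = 11.62
  Portfolio 56 × 0.14 = 7.84
Sum = 59.57
59.57 < 60 → F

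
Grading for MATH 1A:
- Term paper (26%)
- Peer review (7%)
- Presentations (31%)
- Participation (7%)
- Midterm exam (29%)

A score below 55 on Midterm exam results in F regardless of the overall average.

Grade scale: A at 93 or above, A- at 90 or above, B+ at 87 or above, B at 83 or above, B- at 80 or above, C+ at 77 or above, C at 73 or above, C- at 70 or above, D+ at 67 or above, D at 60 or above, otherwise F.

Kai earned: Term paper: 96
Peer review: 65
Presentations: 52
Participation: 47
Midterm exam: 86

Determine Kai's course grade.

Midterm exam score 86 ≥ 55: minimum met.
Weighted total:
  Term paper 96 × 0.26 = 24.96
  Peer review 65 × 0.07 = 4.55
  Presentations 52 × 0.31 = 16.12
  Participation 47 × 0.07 = 3.29
  Midterm exam 86 × 0.29 = 24.94
Sum = 73.86
73.86 is ≥ 73 and < 77 → C

C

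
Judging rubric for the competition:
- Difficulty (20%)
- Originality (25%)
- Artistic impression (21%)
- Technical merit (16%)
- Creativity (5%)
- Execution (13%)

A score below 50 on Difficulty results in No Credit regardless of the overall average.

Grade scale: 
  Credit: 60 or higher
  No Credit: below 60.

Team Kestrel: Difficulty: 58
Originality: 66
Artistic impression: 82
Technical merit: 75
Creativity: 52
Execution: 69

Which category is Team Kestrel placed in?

Credit

Difficulty score 58 ≥ 50: minimum met.
Weighted total:
  Difficulty 58 × 0.2 = 11.6
  Originality 66 × 0.25 = 16.5
  Artistic impression 82 × 0.21 = 17.22
  Technical merit 75 × 0.16 = 12
  Creativity 52 × 0.05 = 2.6
  Execution 69 × 0.13 = 8.97
Sum = 68.89
68.89 ≥ 60 → Credit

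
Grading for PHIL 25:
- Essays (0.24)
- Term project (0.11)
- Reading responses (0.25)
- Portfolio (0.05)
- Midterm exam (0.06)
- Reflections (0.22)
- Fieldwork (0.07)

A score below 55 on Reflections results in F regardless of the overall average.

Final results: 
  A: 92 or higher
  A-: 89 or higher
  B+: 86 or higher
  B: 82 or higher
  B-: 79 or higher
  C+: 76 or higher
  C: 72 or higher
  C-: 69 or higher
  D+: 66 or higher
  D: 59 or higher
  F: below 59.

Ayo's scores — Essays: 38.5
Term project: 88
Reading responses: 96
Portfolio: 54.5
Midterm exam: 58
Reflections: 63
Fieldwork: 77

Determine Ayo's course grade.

D+

Reflections score 63 ≥ 55: minimum met.
Weighted total:
  Essays 38.5 × 0.24 = 9.24
  Term project 88 × 0.11 = 9.68
  Reading responses 96 × 0.25 = 24
  Portfolio 54.5 × 0.05 = 2.725
  Midterm exam 58 × 0.06 = 3.48
  Reflections 63 × 0.22 = 13.86
  Fieldwork 77 × 0.07 = 5.39
Sum = 68.375
68.375 is ≥ 66 and < 69 → D+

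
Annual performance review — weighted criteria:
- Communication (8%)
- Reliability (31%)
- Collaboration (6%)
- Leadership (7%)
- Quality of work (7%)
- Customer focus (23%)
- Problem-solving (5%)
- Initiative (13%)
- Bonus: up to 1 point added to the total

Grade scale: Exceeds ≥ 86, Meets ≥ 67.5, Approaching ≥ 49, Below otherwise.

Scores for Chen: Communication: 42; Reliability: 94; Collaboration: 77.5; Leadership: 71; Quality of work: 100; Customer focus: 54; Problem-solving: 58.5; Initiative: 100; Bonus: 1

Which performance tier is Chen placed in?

Meets

Weighted total:
  Communication 42 × 0.08 = 3.36
  Reliability 94 × 0.31 = 29.14
  Collaboration 77.5 × 0.06 = 4.65
  Leadership 71 × 0.07 = 4.97
  Quality of work 100 × 0.07 = 7
  Customer focus 54 × 0.23 = 12.42
  Problem-solving 58.5 × 0.05 = 2.925
  Initiative 100 × 0.13 = 13
Sum = 77.465
Bonus: 77.465 + 1 = 78.465
78.465 is ≥ 67.5 and < 86 → Meets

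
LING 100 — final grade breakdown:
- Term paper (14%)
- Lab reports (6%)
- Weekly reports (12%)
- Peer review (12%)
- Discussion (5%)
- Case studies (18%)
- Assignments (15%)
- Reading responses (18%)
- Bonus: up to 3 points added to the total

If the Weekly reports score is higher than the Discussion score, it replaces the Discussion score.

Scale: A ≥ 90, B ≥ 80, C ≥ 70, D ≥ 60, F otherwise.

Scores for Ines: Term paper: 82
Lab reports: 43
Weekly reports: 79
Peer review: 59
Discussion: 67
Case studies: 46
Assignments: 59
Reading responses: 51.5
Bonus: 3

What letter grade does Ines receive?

Weekly reports (79) > Discussion (67), so Discussion counts as 79.
Weighted total:
  Term paper 82 × 0.14 = 11.48
  Lab reports 43 × 0.06 = 2.58
  Weekly reports 79 × 0.12 = 9.48
  Peer review 59 × 0.12 = 7.08
  Discussion 79 × 0.05 = 3.95
  Case studies 46 × 0.18 = 8.28
  Assignments 59 × 0.15 = 8.85
  Reading responses 51.5 × 0.18 = 9.27
Sum = 60.97
Bonus: 60.97 + 3 = 63.97
63.97 is ≥ 60 and < 70 → D

D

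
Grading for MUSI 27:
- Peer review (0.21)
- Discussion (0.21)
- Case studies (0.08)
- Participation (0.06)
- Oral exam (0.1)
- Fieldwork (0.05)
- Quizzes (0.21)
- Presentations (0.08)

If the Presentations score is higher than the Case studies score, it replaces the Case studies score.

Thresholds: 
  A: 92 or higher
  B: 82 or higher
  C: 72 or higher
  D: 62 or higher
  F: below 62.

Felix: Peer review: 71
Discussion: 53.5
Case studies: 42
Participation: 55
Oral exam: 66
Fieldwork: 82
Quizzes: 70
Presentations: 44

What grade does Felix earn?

F

Presentations (44) > Case studies (42), so Case studies counts as 44.
Weighted total:
  Peer review 71 × 0.21 = 14.91
  Discussion 53.5 × 0.21 = 11.235
  Case studies 44 × 0.08 = 3.52
  Participation 55 × 0.06 = 3.3
  Oral exam 66 × 0.1 = 6.6
  Fieldwork 82 × 0.05 = 4.1
  Quizzes 70 × 0.21 = 14.7
  Presentations 44 × 0.08 = 3.52
Sum = 61.885
61.885 < 62 → F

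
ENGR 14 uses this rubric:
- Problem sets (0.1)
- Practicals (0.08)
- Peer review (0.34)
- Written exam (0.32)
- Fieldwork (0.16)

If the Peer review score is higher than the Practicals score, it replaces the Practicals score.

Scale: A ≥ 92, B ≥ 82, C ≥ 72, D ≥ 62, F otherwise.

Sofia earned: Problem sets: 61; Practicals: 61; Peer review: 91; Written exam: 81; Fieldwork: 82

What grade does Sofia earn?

B

Peer review (91) > Practicals (61), so Practicals counts as 91.
Weighted total:
  Problem sets 61 × 0.1 = 6.1
  Practicals 91 × 0.08 = 7.28
  Peer review 91 × 0.34 = 30.94
  Written exam 81 × 0.32 = 25.92
  Fieldwork 82 × 0.16 = 13.12
Sum = 83.36
83.36 is ≥ 82 and < 92 → B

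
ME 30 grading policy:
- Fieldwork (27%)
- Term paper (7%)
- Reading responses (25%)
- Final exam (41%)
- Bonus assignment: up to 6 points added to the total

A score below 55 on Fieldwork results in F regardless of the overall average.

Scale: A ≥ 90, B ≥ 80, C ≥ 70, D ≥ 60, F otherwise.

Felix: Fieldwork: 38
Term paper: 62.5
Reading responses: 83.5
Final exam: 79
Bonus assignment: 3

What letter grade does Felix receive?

Fieldwork score 38 < 55: minimum not met.
Weighted total:
  Fieldwork 38 × 0.27 = 10.26
  Term paper 62.5 × 0.07 = 4.375
  Reading responses 83.5 × 0.25 = 20.875
  Final exam 79 × 0.41 = 32.39
Sum = 67.9
Bonus assignment: 67.9 + 3 = 70.9
Because the Fieldwork minimum was not met, the result is F.

F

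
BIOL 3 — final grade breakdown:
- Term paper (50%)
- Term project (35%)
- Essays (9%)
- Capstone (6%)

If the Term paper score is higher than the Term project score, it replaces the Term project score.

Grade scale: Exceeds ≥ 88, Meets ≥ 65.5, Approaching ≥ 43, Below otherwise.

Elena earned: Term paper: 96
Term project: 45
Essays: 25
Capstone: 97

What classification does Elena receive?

Exceeds

Term paper (96) > Term project (45), so Term project counts as 96.
Weighted total:
  Term paper 96 × 0.5 = 48
  Term project 96 × 0.35 = 33.6
  Essays 25 × 0.09 = 2.25
  Capstone 97 × 0.06 = 5.82
Sum = 89.67
89.67 ≥ 88 → Exceeds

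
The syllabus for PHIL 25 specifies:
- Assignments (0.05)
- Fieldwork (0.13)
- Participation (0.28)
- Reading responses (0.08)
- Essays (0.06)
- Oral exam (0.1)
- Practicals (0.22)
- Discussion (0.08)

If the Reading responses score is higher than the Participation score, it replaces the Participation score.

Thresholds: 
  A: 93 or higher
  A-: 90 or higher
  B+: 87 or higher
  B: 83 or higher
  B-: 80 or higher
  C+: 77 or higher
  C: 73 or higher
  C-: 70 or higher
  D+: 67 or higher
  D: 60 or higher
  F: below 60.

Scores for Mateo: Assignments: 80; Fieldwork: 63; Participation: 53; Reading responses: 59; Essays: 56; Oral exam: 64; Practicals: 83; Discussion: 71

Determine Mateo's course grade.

D+

Reading responses (59) > Participation (53), so Participation counts as 59.
Weighted total:
  Assignments 80 × 0.05 = 4
  Fieldwork 63 × 0.13 = 8.19
  Participation 59 × 0.28 = 16.52
  Reading responses 59 × 0.08 = 4.72
  Essays 56 × 0.06 = 3.36
  Oral exam 64 × 0.1 = 6.4
  Practicals 83 × 0.22 = 18.26
  Discussion 71 × 0.08 = 5.68
Sum = 67.13
67.13 is ≥ 67 and < 70 → D+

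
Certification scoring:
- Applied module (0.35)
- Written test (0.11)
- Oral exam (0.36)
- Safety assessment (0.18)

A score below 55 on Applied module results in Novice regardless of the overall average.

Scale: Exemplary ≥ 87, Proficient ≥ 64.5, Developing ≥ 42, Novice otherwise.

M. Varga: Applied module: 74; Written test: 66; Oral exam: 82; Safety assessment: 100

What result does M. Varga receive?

Applied module score 74 ≥ 55: minimum met.
Weighted total:
  Applied module 74 × 0.35 = 25.9
  Written test 66 × 0.11 = 7.26
  Oral exam 82 × 0.36 = 29.52
  Safety assessment 100 × 0.18 = 18
Sum = 80.68
80.68 is ≥ 64.5 and < 87 → Proficient

Proficient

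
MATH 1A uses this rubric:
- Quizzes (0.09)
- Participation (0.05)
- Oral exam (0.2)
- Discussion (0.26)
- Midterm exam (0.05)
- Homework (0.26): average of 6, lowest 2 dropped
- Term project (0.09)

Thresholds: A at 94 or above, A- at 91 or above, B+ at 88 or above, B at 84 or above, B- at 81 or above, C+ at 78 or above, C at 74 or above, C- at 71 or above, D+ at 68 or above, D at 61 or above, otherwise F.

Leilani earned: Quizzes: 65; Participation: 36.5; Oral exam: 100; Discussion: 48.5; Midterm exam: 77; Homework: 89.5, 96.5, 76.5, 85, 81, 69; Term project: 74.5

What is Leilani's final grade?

Homework: drop 69, 76.5 → average of remaining 4 = 352/4 = 88
Weighted total:
  Quizzes 65 × 0.09 = 5.85
  Participation 36.5 × 0.05 = 1.825
  Oral exam 100 × 0.2 = 20
  Discussion 48.5 × 0.26 = 12.61
  Midterm exam 77 × 0.05 = 3.85
  Homework 88 × 0.26 = 22.88
  Term project 74.5 × 0.09 = 6.705
Sum = 73.72
73.72 is ≥ 71 and < 74 → C-

C-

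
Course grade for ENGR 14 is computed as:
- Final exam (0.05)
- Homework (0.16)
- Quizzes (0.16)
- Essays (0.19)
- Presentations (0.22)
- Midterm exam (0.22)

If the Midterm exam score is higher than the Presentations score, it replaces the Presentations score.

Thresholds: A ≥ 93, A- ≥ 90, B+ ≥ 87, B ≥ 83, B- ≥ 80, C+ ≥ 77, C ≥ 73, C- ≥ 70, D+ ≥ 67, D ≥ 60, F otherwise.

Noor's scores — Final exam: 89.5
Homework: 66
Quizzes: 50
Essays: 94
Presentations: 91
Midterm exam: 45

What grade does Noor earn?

Midterm exam (45) ≤ Presentations (91), so Presentations stays at 91.
Weighted total:
  Final exam 89.5 × 0.05 = 4.475
  Homework 66 × 0.16 = 10.56
  Quizzes 50 × 0.16 = 8
  Essays 94 × 0.19 = 17.86
  Presentations 91 × 0.22 = 20.02
  Midterm exam 45 × 0.22 = 9.9
Sum = 70.815
70.815 is ≥ 70 and < 73 → C-

C-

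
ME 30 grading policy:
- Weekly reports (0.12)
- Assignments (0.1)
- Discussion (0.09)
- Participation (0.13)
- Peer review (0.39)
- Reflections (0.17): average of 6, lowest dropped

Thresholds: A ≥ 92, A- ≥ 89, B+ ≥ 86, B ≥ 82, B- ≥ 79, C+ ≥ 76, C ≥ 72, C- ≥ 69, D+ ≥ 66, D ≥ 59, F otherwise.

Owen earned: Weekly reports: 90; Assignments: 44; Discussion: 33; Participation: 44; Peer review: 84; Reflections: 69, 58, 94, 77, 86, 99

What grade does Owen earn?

C-

Reflections: drop 58 → average of remaining 5 = 425/5 = 85
Weighted total:
  Weekly reports 90 × 0.12 = 10.8
  Assignments 44 × 0.1 = 4.4
  Discussion 33 × 0.09 = 2.97
  Participation 44 × 0.13 = 5.72
  Peer review 84 × 0.39 = 32.76
  Reflections 85 × 0.17 = 14.45
Sum = 71.1
71.1 is ≥ 69 and < 72 → C-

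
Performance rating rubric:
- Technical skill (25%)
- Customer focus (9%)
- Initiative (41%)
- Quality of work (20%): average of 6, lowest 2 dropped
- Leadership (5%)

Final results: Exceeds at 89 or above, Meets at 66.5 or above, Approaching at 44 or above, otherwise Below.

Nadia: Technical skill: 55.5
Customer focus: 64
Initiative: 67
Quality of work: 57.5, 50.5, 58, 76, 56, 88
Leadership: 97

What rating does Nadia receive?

Quality of work: drop 50.5, 56 → average of remaining 4 = 279.5/4 = 69.875
Weighted total:
  Technical skill 55.5 × 0.25 = 13.875
  Customer focus 64 × 0.09 = 5.76
  Initiative 67 × 0.41 = 27.47
  Quality of work 69.875 × 0.2 = 13.975
  Leadership 97 × 0.05 = 4.85
Sum = 65.93
65.93 is ≥ 44 and < 66.5 → Approaching

Approaching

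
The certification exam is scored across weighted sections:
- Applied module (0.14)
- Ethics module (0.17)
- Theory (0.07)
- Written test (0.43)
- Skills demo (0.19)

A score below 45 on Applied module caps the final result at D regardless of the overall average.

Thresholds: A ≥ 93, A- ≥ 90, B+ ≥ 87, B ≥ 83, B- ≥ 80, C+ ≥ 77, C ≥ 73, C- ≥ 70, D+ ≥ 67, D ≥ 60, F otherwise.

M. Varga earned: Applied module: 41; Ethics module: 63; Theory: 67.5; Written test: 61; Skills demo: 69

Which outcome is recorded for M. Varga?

Applied module score 41 < 45: minimum not met.
Weighted total:
  Applied module 41 × 0.14 = 5.74
  Ethics module 63 × 0.17 = 10.71
  Theory 67.5 × 0.07 = 4.725
  Written test 61 × 0.43 = 26.23
  Skills demo 69 × 0.19 = 13.11
Sum = 60.515
60.515 would be D; cap at D applies → D.

D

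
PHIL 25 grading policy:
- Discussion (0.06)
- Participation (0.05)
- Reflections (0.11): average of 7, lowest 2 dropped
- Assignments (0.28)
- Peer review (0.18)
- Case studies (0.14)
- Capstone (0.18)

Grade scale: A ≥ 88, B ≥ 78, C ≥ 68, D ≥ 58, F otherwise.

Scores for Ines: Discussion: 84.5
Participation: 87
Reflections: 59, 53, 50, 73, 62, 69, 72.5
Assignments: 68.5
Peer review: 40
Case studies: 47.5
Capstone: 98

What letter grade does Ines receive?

Reflections: drop 50, 53 → average of remaining 5 = 335.5/5 = 67.1
Weighted total:
  Discussion 84.5 × 0.06 = 5.07
  Participation 87 × 0.05 = 4.35
  Reflections 67.1 × 0.11 = 7.381
  Assignments 68.5 × 0.28 = 19.18
  Peer review 40 × 0.18 = 7.2
  Case studies 47.5 × 0.14 = 6.65
  Capstone 98 × 0.18 = 17.64
Sum = 67.471
67.471 is ≥ 58 and < 68 → D

D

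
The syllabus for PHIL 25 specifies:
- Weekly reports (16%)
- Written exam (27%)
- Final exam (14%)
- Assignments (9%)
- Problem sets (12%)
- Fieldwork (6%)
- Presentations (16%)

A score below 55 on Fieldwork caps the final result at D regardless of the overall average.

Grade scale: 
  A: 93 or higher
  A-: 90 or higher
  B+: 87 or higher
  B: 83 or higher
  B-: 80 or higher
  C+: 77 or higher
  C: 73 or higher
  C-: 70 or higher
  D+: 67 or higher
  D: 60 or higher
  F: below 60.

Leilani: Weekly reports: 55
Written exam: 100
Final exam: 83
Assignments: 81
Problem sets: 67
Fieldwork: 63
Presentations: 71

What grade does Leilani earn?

C+

Fieldwork score 63 ≥ 55: minimum met.
Weighted total:
  Weekly reports 55 × 0.16 = 8.8
  Written exam 100 × 0.27 = 27
  Final exam 83 × 0.14 = 11.62
  Assignments 81 × 0.09 = 7.29
  Problem sets 67 × 0.12 = 8.04
  Fieldwork 63 × 0.06 = 3.78
  Presentations 71 × 0.16 = 11.36
Sum = 77.89
77.89 is ≥ 77 and < 80 → C+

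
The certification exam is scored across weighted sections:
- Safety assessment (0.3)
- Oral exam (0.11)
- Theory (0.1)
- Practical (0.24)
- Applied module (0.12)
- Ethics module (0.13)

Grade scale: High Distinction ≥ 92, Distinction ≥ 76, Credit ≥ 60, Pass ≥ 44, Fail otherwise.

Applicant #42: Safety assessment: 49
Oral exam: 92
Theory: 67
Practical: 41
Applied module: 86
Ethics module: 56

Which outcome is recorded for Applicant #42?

Weighted total:
  Safety assessment 49 × 0.3 = 14.7
  Oral exam 92 × 0.11 = 10.12
  Theory 67 × 0.1 = 6.7
  Practical 41 × 0.24 = 9.84
  Applied module 86 × 0.12 = 10.32
  Ethics module 56 × 0.13 = 7.28
Sum = 58.96
58.96 is ≥ 44 and < 60 → Pass

Pass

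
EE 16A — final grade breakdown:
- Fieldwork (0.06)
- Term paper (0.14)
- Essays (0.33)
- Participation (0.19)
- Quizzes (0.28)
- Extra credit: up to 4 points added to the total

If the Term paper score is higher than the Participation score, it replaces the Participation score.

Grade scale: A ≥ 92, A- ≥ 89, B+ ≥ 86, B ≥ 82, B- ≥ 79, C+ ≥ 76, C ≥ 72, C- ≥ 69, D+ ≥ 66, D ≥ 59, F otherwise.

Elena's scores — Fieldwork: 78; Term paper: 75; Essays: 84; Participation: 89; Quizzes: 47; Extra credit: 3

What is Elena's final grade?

C

Term paper (75) ≤ Participation (89), so Participation stays at 89.
Weighted total:
  Fieldwork 78 × 0.06 = 4.68
  Term paper 75 × 0.14 = 10.5
  Essays 84 × 0.33 = 27.72
  Participation 89 × 0.19 = 16.91
  Quizzes 47 × 0.28 = 13.16
Sum = 72.97
Extra credit: 72.97 + 3 = 75.97
75.97 is ≥ 72 and < 76 → C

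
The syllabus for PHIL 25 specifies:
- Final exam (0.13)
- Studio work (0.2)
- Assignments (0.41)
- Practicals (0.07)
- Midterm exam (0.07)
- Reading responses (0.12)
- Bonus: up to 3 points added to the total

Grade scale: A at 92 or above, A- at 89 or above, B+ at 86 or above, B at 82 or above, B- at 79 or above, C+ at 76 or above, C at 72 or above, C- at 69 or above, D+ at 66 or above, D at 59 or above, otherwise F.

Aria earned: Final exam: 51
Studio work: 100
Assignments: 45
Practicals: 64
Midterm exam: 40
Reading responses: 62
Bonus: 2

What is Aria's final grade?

Weighted total:
  Final exam 51 × 0.13 = 6.63
  Studio work 100 × 0.2 = 20
  Assignments 45 × 0.41 = 18.45
  Practicals 64 × 0.07 = 4.48
  Midterm exam 40 × 0.07 = 2.8
  Reading responses 62 × 0.12 = 7.44
Sum = 59.8
Bonus: 59.8 + 2 = 61.8
61.8 is ≥ 59 and < 66 → D

D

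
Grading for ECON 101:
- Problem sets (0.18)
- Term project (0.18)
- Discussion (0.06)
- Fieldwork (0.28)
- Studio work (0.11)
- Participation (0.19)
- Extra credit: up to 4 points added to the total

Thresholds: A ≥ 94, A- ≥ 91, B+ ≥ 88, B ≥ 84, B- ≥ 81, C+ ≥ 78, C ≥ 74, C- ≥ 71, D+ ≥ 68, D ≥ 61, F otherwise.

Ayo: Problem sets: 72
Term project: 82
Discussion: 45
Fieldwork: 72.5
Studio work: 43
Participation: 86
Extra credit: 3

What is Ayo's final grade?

Weighted total:
  Problem sets 72 × 0.18 = 12.96
  Term project 82 × 0.18 = 14.76
  Discussion 45 × 0.06 = 2.7
  Fieldwork 72.5 × 0.28 = 20.3
  Studio work 43 × 0.11 = 4.73
  Participation 86 × 0.19 = 16.34
Sum = 71.79
Extra credit: 71.79 + 3 = 74.79
74.79 is ≥ 74 and < 78 → C

C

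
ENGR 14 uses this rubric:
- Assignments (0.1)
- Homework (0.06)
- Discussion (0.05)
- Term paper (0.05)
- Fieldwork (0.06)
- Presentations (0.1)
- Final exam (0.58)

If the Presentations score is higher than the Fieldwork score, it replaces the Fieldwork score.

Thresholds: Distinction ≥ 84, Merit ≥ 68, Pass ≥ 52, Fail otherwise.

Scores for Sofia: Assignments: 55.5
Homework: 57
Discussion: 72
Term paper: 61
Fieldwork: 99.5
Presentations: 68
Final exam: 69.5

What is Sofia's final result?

Merit

Presentations (68) ≤ Fieldwork (99.5), so Fieldwork stays at 99.5.
Weighted total:
  Assignments 55.5 × 0.1 = 5.55
  Homework 57 × 0.06 = 3.42
  Discussion 72 × 0.05 = 3.6
  Term paper 61 × 0.05 = 3.05
  Fieldwork 99.5 × 0.06 = 5.97
  Presentations 68 × 0.1 = 6.8
  Final exam 69.5 × 0.58 = 40.31
Sum = 68.7
68.7 is ≥ 68 and < 84 → Merit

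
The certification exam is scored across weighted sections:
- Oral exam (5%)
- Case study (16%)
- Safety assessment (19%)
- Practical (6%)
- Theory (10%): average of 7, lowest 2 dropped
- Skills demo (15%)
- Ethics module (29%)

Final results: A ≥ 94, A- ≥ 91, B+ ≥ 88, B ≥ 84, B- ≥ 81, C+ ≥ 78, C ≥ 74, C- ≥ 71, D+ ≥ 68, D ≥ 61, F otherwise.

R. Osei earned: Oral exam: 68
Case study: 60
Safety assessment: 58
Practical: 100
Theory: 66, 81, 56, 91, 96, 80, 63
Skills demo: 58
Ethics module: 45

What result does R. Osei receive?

F

Theory: drop 56, 63 → average of remaining 5 = 414/5 = 82.8
Weighted total:
  Oral exam 68 × 0.05 = 3.4
  Case study 60 × 0.16 = 9.6
  Safety assessment 58 × 0.19 = 11.02
  Practical 100 × 0.06 = 6
  Theory 82.8 × 0.1 = 8.28
  Skills demo 58 × 0.15 = 8.7
  Ethics module 45 × 0.29 = 13.05
Sum = 60.05
60.05 < 61 → F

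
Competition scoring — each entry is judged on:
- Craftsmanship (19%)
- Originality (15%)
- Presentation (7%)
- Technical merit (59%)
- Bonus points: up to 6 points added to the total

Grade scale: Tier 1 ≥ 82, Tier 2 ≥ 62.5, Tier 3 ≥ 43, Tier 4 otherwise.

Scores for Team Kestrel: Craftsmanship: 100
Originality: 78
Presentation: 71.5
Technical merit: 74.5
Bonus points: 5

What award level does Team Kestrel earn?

Tier 1

Weighted total:
  Craftsmanship 100 × 0.19 = 19
  Originality 78 × 0.15 = 11.7
  Presentation 71.5 × 0.07 = 5.005
  Technical merit 74.5 × 0.59 = 43.955
Sum = 79.66
Bonus points: 79.66 + 5 = 84.66
84.66 ≥ 82 → Tier 1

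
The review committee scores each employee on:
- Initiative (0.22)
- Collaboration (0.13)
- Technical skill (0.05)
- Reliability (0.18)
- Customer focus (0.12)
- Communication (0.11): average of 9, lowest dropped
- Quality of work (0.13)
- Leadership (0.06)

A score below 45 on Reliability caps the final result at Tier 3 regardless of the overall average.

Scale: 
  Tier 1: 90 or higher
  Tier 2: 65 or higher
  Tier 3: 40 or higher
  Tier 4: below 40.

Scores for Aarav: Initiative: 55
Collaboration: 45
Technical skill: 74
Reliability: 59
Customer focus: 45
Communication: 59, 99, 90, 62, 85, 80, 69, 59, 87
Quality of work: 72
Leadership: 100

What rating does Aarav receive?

Tier 3

Communication: drop 59 → average of remaining 8 = 631/8 = 78.875
Reliability score 59 ≥ 45: minimum met.
Weighted total:
  Initiative 55 × 0.22 = 12.1
  Collaboration 45 × 0.13 = 5.85
  Technical skill 74 × 0.05 = 3.7
  Reliability 59 × 0.18 = 10.62
  Customer focus 45 × 0.12 = 5.4
  Communication 78.875 × 0.11 = 8.67625
  Quality of work 72 × 0.13 = 9.36
  Leadership 100 × 0.06 = 6
Sum = 61.70625
61.70625 is ≥ 40 and < 65 → Tier 3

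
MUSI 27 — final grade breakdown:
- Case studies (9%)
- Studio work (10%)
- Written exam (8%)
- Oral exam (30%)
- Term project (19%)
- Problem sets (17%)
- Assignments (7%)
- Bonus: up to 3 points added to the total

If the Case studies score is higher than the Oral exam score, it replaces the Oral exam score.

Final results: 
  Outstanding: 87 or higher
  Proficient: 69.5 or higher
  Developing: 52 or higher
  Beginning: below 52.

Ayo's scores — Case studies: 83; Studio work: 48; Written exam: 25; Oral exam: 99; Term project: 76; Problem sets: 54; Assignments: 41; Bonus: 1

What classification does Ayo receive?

Case studies (83) ≤ Oral exam (99), so Oral exam stays at 99.
Weighted total:
  Case studies 83 × 0.09 = 7.47
  Studio work 48 × 0.1 = 4.8
  Written exam 25 × 0.08 = 2
  Oral exam 99 × 0.3 = 29.7
  Term project 76 × 0.19 = 14.44
  Problem sets 54 × 0.17 = 9.18
  Assignments 41 × 0.07 = 2.87
Sum = 70.46
Bonus: 70.46 + 1 = 71.46
71.46 is ≥ 69.5 and < 87 → Proficient

Proficient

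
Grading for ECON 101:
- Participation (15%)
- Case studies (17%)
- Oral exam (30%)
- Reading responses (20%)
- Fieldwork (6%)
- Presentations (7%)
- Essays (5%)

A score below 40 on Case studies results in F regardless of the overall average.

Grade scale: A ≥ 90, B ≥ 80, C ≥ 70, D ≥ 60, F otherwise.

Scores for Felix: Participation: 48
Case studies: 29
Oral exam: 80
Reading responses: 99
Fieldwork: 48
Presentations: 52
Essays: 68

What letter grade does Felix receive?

F

Case studies score 29 < 40: minimum not met.
Weighted total:
  Participation 48 × 0.15 = 7.2
  Case studies 29 × 0.17 = 4.93
  Oral exam 80 × 0.3 = 24
  Reading responses 99 × 0.2 = 19.8
  Fieldwork 48 × 0.06 = 2.88
  Presentations 52 × 0.07 = 3.64
  Essays 68 × 0.05 = 3.4
Sum = 65.85
Because the Case studies minimum was not met, the result is F.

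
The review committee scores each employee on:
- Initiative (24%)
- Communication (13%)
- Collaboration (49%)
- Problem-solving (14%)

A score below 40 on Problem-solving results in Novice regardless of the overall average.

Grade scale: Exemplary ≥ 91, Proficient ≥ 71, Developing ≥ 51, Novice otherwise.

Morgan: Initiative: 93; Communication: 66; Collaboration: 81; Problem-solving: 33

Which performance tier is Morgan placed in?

Problem-solving score 33 < 40: minimum not met.
Weighted total:
  Initiative 93 × 0.24 = 22.32
  Communication 66 × 0.13 = 8.58
  Collaboration 81 × 0.49 = 39.69
  Problem-solving 33 × 0.14 = 4.62
Sum = 75.21
Because the Problem-solving minimum was not met, the result is Novice.

Novice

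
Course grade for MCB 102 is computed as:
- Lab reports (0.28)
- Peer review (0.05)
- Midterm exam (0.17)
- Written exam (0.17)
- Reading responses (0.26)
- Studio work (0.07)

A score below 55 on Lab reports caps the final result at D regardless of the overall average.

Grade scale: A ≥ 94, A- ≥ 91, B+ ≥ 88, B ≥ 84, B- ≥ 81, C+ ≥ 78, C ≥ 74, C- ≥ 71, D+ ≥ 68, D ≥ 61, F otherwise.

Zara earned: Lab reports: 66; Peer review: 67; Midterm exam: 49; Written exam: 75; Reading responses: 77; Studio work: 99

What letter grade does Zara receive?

Lab reports score 66 ≥ 55: minimum met.
Weighted total:
  Lab reports 66 × 0.28 = 18.48
  Peer review 67 × 0.05 = 3.35
  Midterm exam 49 × 0.17 = 8.33
  Written exam 75 × 0.17 = 12.75
  Reading responses 77 × 0.26 = 20.02
  Studio work 99 × 0.07 = 6.93
Sum = 69.86
69.86 is ≥ 68 and < 71 → D+

D+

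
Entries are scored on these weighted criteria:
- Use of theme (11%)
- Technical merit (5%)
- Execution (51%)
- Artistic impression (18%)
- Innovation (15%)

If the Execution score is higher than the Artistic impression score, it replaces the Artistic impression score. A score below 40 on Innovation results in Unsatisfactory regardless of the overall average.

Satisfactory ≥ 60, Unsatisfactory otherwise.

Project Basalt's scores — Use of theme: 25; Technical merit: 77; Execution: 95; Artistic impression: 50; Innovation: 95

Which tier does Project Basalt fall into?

Execution (95) > Artistic impression (50), so Artistic impression counts as 95.
Innovation score 95 ≥ 40: minimum met.
Weighted total:
  Use of theme 25 × 0.11 = 2.75
  Technical merit 77 × 0.05 = 3.85
  Execution 95 × 0.51 = 48.45
  Artistic impression 95 × 0.18 = 17.1
  Innovation 95 × 0.15 = 14.25
Sum = 86.4
86.4 ≥ 60 → Satisfactory

Satisfactory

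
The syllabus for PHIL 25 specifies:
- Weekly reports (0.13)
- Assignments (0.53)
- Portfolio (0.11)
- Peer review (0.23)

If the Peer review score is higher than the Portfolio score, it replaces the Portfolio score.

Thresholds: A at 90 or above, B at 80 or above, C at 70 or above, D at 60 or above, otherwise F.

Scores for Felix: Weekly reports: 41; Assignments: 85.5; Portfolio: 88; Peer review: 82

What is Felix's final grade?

Peer review (82) ≤ Portfolio (88), so Portfolio stays at 88.
Weighted total:
  Weekly reports 41 × 0.13 = 5.33
  Assignments 85.5 × 0.53 = 45.315
  Portfolio 88 × 0.11 = 9.68
  Peer review 82 × 0.23 = 18.86
Sum = 79.185
79.185 is ≥ 70 and < 80 → C

C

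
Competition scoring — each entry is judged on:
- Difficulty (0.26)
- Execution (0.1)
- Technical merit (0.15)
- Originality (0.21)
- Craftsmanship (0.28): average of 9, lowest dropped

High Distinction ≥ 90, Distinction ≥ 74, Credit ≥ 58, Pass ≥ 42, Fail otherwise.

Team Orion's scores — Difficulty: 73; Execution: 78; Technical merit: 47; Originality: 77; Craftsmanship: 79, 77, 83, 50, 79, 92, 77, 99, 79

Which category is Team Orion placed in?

Credit

Craftsmanship: drop 50 → average of remaining 8 = 665/8 = 83.125
Weighted total:
  Difficulty 73 × 0.26 = 18.98
  Execution 78 × 0.1 = 7.8
  Technical merit 47 × 0.15 = 7.05
  Originality 77 × 0.21 = 16.17
  Craftsmanship 83.125 × 0.28 = 23.275
Sum = 73.275
73.275 is ≥ 58 and < 74 → Credit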